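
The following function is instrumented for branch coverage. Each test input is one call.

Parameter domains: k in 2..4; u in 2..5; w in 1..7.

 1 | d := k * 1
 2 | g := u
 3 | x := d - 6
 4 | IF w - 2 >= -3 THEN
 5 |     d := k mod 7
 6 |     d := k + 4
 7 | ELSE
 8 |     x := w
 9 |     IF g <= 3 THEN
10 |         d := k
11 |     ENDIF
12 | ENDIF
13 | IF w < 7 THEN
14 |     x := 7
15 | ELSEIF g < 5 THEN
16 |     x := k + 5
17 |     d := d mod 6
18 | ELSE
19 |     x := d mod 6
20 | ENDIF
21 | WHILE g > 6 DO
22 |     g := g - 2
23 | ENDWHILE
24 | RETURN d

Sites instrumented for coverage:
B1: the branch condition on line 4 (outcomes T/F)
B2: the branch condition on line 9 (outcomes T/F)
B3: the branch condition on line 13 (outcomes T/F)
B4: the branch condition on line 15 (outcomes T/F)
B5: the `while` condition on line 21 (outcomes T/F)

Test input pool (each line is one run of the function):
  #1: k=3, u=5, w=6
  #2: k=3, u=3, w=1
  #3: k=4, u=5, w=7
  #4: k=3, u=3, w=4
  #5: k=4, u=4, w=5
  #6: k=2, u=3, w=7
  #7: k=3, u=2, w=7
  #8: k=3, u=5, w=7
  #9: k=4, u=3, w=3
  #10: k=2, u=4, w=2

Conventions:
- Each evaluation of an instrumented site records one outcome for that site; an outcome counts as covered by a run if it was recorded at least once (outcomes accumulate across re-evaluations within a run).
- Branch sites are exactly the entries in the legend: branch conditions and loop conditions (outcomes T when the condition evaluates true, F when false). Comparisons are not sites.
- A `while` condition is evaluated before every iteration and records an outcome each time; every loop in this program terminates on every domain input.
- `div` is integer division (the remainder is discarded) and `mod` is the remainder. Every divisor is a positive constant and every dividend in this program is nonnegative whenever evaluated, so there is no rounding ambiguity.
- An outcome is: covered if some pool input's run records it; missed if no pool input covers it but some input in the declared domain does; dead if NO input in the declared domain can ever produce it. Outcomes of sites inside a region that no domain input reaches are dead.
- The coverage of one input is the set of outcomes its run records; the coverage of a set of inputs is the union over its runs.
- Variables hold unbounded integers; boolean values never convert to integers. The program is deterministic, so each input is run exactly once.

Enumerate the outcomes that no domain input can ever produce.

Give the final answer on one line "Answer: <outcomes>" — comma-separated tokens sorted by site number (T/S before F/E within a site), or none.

exhaustive pass over the 84-input domain:
  B1=F: never recorded by any domain input -> dead
  B2=T: never recorded by any domain input -> dead
  B2=F: never recorded by any domain input -> dead
  B5=T: never recorded by any domain input -> dead
  reachable outcomes have witnesses, e.g. B1=T (e.g. k=2, u=2, w=1), B3=T (e.g. k=2, u=2, w=1), B3=F (e.g. k=2, u=2, w=7), B4=T (e.g. k=2, u=2, w=7)

Answer: B1=F, B2=T, B2=F, B5=T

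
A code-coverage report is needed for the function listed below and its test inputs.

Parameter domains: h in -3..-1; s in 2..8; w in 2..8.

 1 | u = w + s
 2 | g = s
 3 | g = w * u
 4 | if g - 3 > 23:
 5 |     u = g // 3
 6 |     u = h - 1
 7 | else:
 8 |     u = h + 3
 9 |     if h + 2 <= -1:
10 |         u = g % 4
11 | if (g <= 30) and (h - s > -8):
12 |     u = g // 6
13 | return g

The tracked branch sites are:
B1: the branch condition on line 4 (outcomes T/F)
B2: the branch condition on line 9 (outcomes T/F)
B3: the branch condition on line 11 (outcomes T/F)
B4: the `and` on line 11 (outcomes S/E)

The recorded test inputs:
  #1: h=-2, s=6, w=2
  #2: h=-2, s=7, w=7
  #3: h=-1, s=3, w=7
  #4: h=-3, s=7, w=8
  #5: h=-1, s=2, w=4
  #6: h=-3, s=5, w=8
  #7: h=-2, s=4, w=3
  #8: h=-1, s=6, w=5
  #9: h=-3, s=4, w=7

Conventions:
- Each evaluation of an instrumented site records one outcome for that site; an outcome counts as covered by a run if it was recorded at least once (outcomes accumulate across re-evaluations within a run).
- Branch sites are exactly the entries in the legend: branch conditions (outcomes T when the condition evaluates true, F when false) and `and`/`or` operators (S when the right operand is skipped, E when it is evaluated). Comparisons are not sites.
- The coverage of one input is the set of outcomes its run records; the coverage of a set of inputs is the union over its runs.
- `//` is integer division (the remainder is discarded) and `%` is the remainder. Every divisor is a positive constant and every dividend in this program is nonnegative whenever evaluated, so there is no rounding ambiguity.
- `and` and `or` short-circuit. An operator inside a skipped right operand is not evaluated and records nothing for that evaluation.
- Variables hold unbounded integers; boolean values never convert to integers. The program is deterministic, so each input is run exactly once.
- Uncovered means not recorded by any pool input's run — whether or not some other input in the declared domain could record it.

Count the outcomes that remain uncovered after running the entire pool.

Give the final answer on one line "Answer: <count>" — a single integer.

input #1 (h=-2, s=6, w=2): events B1->F, B2->F, B4->E, B3->F; covers B1=F, B2=F, B3=F, B4=E
input #2 (h=-2, s=7, w=7): events B1->T, B4->S, B3->F; covers B1=T, B3=F, B4=S
input #3 (h=-1, s=3, w=7): events B1->T, B4->S, B3->F; covers B1=T, B3=F, B4=S
input #4 (h=-3, s=7, w=8): events B1->T, B4->S, B3->F; covers B1=T, B3=F, B4=S
input #5 (h=-1, s=2, w=4): events B1->F, B2->F, B4->E, B3->T; covers B1=F, B2=F, B3=T, B4=E
input #6 (h=-3, s=5, w=8): events B1->T, B4->S, B3->F; covers B1=T, B3=F, B4=S
input #7 (h=-2, s=4, w=3): events B1->F, B2->F, B4->E, B3->T; covers B1=F, B2=F, B3=T, B4=E
input #8 (h=-1, s=6, w=5): events B1->T, B4->S, B3->F; covers B1=T, B3=F, B4=S
input #9 (h=-3, s=4, w=7): events B1->T, B4->S, B3->F; covers B1=T, B3=F, B4=S
union over the pool: B1=T, B1=F, B2=F, B3=T, B3=F, B4=S, B4=E
uncovered (1 of 8): B2=T

Answer: 1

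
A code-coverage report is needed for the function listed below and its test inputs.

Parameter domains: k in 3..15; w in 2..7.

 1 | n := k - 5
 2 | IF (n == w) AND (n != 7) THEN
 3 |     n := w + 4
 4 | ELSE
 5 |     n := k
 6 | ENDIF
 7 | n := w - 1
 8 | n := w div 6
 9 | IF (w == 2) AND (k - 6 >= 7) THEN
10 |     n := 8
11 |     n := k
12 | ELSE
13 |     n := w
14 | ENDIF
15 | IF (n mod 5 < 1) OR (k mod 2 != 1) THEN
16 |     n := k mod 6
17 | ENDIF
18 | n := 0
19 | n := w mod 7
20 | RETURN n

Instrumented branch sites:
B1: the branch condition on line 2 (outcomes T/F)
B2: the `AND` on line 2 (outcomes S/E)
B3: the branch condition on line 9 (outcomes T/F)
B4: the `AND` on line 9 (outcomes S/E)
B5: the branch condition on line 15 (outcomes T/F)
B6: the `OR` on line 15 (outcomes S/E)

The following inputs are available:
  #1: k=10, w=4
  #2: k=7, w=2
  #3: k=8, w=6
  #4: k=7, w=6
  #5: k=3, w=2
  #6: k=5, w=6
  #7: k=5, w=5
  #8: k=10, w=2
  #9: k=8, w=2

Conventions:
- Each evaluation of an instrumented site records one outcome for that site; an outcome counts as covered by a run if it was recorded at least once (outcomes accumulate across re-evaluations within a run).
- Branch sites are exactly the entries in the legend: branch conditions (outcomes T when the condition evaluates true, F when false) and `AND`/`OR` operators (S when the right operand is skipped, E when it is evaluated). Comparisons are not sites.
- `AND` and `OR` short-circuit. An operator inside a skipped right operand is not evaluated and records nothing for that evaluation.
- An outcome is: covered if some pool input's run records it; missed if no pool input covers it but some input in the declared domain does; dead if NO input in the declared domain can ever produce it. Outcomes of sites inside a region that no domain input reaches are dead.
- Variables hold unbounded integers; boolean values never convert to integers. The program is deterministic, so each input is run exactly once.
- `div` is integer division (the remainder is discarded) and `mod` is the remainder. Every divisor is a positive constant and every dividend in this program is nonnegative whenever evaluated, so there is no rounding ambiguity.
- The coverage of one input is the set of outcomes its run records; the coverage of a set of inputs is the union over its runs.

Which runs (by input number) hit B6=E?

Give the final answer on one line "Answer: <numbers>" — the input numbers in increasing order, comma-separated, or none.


input #1 (k=10, w=4): records B6=E
input #2 (k=7, w=2): records B6=E
input #3 (k=8, w=6): records B6=E
input #4 (k=7, w=6): records B6=E
input #5 (k=3, w=2): records B6=E
input #6 (k=5, w=6): records B6=E
input #7 (k=5, w=5): does not record B6=E
input #8 (k=10, w=2): records B6=E
input #9 (k=8, w=2): records B6=E
Answer: 1, 2, 3, 4, 5, 6, 8, 9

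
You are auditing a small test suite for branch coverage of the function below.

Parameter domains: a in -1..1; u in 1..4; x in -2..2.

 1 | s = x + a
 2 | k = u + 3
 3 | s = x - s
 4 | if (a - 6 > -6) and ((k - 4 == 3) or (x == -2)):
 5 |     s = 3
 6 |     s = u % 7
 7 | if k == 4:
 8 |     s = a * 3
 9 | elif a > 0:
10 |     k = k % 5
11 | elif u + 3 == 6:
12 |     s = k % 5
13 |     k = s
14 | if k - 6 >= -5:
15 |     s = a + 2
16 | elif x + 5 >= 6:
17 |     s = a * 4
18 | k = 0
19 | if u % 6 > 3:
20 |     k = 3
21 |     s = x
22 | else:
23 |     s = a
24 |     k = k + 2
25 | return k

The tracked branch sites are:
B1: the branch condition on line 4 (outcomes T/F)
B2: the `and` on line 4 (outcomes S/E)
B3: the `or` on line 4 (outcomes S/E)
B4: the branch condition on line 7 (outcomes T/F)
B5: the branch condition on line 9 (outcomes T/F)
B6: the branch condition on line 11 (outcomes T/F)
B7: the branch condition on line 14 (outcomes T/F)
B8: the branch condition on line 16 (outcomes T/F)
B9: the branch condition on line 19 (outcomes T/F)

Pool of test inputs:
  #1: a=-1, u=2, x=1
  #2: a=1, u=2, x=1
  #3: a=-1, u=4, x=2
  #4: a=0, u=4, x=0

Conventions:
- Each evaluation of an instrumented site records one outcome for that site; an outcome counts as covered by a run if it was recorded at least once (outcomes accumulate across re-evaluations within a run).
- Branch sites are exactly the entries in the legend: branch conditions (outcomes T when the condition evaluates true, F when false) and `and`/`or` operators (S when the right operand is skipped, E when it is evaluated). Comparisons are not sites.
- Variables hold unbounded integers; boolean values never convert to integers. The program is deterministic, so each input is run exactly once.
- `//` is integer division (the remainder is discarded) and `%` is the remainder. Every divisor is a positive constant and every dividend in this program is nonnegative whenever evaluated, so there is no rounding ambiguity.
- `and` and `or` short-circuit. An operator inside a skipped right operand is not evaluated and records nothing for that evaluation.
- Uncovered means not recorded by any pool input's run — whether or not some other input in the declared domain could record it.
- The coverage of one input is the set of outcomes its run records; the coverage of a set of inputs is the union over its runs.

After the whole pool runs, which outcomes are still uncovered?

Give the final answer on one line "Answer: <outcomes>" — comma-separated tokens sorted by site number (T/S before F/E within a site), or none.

input #1 (a=-1, u=2, x=1): events B2->S, B1->F, B4->F, B5->F, B6->F, B7->T, B9->F; covers B1=F, B2=S, B4=F, B5=F, B6=F, B7=T, B9=F
input #2 (a=1, u=2, x=1): events B2->E, B3->E, B1->F, B4->F, B5->T, B7->F, B8->T, B9->F; covers B1=F, B2=E, B3=E, B4=F, B5=T, B7=F, B8=T, B9=F
input #3 (a=-1, u=4, x=2): events B2->S, B1->F, B4->F, B5->F, B6->F, B7->T, B9->T; covers B1=F, B2=S, B4=F, B5=F, B6=F, B7=T, B9=T
input #4 (a=0, u=4, x=0): events B2->S, B1->F, B4->F, B5->F, B6->F, B7->T, B9->T; covers B1=F, B2=S, B4=F, B5=F, B6=F, B7=T, B9=T
union over the pool: B1=F, B2=S, B2=E, B3=E, B4=F, B5=T, B5=F, B6=F, B7=T, B7=F, B8=T, B9=T, B9=F
uncovered (5 of 18): B1=T, B3=S, B4=T, B6=T, B8=F

Answer: B1=T, B3=S, B4=T, B6=T, B8=F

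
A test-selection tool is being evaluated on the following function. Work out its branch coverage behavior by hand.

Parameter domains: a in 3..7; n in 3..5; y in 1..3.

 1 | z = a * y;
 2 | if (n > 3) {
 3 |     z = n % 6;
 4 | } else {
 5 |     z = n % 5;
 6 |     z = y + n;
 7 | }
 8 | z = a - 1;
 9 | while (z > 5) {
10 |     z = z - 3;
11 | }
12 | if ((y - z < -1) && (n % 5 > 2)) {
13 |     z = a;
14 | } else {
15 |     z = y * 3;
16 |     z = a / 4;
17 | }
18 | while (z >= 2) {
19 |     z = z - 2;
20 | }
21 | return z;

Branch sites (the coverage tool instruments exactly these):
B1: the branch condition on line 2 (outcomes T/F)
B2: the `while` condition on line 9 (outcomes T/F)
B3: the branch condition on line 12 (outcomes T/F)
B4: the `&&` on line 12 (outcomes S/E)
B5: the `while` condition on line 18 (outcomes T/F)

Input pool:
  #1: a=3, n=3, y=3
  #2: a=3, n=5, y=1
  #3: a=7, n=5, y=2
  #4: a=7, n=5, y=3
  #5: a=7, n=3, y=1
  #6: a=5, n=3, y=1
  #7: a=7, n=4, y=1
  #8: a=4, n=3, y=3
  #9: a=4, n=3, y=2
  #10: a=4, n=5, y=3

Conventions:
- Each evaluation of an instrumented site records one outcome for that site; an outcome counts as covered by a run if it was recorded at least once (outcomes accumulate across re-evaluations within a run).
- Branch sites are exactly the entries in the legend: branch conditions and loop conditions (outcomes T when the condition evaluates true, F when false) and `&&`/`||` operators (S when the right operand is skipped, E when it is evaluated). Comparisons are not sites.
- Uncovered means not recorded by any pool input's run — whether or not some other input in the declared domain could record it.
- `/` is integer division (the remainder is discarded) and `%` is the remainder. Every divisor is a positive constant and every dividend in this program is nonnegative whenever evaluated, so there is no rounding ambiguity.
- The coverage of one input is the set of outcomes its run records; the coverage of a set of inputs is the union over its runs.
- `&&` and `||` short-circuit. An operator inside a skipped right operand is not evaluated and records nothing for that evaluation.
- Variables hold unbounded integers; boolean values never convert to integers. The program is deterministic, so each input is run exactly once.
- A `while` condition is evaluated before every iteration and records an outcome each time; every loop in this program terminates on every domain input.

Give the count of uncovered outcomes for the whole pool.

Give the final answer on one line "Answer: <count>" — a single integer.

test 1 (a=3, n=3, y=3) fires B1->F, B2->F, B4->S, B3->F, B5->F; hits B1=F, B2=F, B3=F, B4=S, B5=F
test 2 (a=3, n=5, y=1) fires B1->T, B2->F, B4->S, B3->F, B5->F; hits B1=T, B2=F, B3=F, B4=S, B5=F
test 3 (a=7, n=5, y=2) fires B1->T, B2->T, B2->F, B4->S, B3->F, B5->F; hits B1=T, B2=T, B2=F, B3=F, B4=S, B5=F
test 4 (a=7, n=5, y=3) fires B1->T, B2->T, B2->F, B4->S, B3->F, B5->F; hits B1=T, B2=T, B2=F, B3=F, B4=S, B5=F
test 5 (a=7, n=3, y=1) fires B1->F, B2->T, B2->F, B4->E, B3->T, B5->T, B5->T, B5->T, B5->F; hits B1=F, B2=T, B2=F, B3=T, B4=E, B5=T, B5=F
test 6 (a=5, n=3, y=1) fires B1->F, B2->F, B4->E, B3->T, B5->T, B5->T, B5->F; hits B1=F, B2=F, B3=T, B4=E, B5=T, B5=F
test 7 (a=7, n=4, y=1) fires B1->T, B2->T, B2->F, B4->E, B3->T, B5->T, B5->T, B5->T, B5->F; hits B1=T, B2=T, B2=F, B3=T, B4=E, B5=T, B5=F
test 8 (a=4, n=3, y=3) fires B1->F, B2->F, B4->S, B3->F, B5->F; hits B1=F, B2=F, B3=F, B4=S, B5=F
test 9 (a=4, n=3, y=2) fires B1->F, B2->F, B4->S, B3->F, B5->F; hits B1=F, B2=F, B3=F, B4=S, B5=F
test 10 (a=4, n=5, y=3) fires B1->T, B2->F, B4->S, B3->F, B5->F; hits B1=T, B2=F, B3=F, B4=S, B5=F
union over the pool: B1=T, B1=F, B2=T, B2=F, B3=T, B3=F, B4=S, B4=E, B5=T, B5=F
uncovered (0 of 10): none

Answer: 0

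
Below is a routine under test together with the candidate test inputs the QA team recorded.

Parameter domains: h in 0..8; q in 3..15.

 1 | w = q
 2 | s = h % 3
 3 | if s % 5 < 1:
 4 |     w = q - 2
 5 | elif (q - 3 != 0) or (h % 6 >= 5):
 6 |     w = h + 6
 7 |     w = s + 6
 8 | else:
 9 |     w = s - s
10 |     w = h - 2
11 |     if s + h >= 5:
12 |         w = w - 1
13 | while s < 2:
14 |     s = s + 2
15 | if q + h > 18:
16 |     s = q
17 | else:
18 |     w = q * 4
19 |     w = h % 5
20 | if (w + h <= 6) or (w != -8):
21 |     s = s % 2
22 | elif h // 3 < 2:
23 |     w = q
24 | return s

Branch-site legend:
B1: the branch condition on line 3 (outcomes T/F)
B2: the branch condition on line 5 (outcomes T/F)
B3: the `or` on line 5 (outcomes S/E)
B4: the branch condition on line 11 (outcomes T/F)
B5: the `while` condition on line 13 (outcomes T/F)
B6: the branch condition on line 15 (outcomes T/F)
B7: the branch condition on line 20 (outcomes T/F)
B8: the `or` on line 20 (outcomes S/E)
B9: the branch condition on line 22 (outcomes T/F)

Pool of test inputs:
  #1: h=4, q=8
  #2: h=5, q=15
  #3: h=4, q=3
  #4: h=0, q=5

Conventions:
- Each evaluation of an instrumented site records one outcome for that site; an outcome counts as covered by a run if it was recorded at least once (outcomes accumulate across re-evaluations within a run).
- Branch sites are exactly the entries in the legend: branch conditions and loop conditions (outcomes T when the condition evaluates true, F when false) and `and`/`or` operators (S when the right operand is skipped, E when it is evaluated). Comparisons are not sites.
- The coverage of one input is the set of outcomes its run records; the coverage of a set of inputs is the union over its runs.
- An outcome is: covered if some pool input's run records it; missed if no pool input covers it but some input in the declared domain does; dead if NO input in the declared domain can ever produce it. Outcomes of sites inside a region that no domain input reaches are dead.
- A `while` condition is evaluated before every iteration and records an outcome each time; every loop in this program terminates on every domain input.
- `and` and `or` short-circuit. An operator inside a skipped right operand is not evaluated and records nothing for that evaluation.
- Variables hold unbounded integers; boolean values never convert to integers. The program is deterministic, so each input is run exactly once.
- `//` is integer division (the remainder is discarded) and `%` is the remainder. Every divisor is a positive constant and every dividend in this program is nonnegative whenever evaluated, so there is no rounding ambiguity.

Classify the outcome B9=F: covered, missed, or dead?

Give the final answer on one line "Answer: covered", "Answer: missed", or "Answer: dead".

no pool input records B9=F
checking all 117 inputs in the declared domain: B9=F is never recorded -> dead

Answer: dead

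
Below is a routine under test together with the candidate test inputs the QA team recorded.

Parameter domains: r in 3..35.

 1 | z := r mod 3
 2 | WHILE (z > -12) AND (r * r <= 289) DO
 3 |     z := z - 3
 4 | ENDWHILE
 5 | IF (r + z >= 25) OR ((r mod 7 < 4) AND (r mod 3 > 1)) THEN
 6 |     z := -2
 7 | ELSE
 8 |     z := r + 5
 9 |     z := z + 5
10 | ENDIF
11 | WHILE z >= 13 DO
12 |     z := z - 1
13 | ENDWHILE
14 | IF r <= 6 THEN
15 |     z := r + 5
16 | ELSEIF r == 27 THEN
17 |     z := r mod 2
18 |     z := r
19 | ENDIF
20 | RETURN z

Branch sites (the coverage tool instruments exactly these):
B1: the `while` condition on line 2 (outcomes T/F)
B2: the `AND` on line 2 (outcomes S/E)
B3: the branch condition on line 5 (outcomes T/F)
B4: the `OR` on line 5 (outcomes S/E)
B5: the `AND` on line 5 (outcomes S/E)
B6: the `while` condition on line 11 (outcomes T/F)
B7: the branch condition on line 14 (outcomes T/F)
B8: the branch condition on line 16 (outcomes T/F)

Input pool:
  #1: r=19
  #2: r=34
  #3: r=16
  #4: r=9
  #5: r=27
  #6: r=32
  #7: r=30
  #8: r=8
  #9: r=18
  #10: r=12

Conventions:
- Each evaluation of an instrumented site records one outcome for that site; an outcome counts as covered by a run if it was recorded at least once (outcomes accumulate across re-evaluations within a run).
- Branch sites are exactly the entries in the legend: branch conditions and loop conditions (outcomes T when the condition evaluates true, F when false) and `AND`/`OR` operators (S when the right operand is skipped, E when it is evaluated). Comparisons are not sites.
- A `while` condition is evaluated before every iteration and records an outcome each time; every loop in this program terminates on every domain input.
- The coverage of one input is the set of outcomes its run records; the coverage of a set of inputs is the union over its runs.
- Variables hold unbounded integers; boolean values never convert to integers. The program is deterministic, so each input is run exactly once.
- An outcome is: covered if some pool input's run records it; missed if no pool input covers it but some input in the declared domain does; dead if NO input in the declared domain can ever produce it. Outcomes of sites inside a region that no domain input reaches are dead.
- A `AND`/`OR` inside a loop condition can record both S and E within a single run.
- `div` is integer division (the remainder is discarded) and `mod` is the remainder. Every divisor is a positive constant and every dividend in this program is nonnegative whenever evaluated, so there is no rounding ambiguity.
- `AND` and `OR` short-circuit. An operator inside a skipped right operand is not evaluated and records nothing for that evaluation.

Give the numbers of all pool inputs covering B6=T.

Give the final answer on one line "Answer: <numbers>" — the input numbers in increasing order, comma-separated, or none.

input #1 (r=19): covers B6=T
input #2 (r=34): misses B6=T
input #3 (r=16): covers B6=T
input #4 (r=9): covers B6=T
input #5 (r=27): misses B6=T
input #6 (r=32): misses B6=T
input #7 (r=30): misses B6=T
input #8 (r=8): misses B6=T
input #9 (r=18): covers B6=T
input #10 (r=12): covers B6=T

Answer: 1, 3, 4, 9, 10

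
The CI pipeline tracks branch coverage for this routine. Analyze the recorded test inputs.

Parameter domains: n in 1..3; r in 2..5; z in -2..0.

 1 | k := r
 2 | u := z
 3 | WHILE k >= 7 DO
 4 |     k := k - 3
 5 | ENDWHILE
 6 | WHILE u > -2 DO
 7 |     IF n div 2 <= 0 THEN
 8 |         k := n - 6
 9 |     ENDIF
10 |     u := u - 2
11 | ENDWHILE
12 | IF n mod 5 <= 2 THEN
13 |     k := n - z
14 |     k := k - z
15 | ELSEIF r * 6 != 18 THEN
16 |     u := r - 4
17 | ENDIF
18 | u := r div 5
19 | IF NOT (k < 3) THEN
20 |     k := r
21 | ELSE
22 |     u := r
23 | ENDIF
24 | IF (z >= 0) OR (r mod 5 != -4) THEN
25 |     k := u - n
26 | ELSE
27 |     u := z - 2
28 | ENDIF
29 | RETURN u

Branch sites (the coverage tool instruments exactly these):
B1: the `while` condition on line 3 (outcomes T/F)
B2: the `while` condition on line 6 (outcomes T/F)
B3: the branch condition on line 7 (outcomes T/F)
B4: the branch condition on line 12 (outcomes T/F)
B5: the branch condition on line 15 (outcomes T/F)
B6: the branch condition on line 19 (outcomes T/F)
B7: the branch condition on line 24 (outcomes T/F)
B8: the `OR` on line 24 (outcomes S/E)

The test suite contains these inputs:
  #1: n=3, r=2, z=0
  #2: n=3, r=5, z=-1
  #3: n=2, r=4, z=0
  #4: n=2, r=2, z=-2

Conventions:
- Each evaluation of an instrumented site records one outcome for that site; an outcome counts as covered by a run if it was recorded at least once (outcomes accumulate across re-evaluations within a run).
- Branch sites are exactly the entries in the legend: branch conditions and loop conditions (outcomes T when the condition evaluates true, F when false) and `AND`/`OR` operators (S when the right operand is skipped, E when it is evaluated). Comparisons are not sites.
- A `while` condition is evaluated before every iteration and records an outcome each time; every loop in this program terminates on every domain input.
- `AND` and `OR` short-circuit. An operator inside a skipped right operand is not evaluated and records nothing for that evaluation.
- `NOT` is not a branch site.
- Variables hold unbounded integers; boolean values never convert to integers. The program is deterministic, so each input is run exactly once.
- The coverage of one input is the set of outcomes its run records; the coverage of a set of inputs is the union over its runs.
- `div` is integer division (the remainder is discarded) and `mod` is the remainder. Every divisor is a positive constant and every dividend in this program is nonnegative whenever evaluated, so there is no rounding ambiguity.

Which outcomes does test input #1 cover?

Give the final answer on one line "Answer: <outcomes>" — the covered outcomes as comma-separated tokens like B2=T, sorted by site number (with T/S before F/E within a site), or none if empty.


Tracing the run of input #1 (n=3, r=2, z=0):
  B1->F, B2->T, B3->F, B2->F, B4->F, B5->T, B6->F, B8->S, B7->T
distinct outcomes covered: B1=F, B2=T, B2=F, B3=F, B4=F, B5=T, B6=F, B7=T, B8=S
Answer: B1=F, B2=T, B2=F, B3=F, B4=F, B5=T, B6=F, B7=T, B8=S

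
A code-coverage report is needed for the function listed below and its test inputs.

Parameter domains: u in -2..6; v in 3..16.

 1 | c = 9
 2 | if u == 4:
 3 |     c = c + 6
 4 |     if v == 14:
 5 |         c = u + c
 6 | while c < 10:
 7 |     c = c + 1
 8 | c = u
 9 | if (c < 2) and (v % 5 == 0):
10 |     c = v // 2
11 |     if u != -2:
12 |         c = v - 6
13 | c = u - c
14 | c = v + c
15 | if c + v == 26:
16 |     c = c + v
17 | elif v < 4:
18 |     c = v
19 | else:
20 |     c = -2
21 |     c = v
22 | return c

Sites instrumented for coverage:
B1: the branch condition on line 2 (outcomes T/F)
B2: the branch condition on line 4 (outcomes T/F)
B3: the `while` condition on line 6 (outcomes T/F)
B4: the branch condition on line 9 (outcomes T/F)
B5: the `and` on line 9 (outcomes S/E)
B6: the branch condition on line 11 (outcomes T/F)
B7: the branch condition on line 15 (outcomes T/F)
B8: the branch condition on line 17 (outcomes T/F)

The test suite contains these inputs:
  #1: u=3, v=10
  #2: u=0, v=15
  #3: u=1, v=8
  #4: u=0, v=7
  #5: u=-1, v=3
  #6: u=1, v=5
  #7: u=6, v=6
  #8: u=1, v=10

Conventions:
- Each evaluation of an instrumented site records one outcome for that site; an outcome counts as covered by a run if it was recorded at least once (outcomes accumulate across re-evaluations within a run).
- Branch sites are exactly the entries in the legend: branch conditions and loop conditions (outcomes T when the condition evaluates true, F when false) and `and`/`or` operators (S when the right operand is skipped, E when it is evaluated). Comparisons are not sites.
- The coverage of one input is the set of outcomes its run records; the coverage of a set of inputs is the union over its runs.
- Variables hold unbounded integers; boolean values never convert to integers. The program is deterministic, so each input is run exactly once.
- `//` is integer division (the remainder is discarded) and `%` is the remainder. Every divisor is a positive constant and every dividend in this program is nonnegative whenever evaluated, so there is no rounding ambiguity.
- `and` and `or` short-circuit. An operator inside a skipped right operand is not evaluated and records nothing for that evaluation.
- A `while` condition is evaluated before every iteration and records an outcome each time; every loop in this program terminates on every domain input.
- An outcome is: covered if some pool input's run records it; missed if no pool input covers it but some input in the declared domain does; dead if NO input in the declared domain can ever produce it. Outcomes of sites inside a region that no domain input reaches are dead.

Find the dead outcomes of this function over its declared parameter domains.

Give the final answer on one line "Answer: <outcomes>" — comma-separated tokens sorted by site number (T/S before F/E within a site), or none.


exhaustive pass over the 126-input domain:
  reachable outcomes have witnesses, e.g. B1=T (e.g. u=4, v=3), B1=F (e.g. u=-2, v=3), B2=T (e.g. u=4, v=14), B2=F (e.g. u=4, v=3)
Answer: none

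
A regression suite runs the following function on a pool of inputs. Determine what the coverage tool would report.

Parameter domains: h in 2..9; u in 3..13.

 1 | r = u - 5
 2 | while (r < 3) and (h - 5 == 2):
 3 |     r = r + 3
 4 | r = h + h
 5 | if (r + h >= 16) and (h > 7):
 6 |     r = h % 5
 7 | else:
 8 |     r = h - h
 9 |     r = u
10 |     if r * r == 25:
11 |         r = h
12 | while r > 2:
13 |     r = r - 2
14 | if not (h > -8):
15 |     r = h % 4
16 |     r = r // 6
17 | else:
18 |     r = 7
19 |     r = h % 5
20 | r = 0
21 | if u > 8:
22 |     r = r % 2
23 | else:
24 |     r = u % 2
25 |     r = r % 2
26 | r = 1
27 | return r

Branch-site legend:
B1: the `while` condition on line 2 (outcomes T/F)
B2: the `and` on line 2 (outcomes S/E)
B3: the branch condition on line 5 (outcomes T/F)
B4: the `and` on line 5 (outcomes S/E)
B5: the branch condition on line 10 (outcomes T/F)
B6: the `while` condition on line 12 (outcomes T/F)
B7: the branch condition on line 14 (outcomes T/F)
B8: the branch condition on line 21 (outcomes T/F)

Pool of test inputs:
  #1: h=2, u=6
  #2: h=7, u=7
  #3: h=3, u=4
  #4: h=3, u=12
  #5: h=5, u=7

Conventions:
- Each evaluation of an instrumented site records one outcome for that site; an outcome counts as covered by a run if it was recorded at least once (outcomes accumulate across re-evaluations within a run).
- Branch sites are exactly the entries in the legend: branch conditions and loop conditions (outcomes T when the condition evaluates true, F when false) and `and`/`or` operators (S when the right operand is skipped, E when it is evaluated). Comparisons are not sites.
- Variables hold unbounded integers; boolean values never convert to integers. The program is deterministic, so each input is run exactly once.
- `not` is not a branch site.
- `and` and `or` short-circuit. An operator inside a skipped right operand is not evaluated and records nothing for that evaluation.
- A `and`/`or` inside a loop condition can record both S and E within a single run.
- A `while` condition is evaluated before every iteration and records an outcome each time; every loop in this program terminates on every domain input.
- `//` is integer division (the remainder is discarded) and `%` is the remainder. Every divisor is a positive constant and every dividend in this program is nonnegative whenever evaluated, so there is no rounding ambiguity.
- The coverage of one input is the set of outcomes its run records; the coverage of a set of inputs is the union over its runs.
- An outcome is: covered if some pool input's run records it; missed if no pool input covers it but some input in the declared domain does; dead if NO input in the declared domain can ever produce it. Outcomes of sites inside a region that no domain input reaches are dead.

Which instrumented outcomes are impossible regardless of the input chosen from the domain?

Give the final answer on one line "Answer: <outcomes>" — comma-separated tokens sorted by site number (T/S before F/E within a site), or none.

running all 88 domain inputs and tallying outcomes:
  B7=T: unreachable across the whole domain -> dead
  reachable outcomes have witnesses, e.g. B1=T (e.g. h=7, u=3), B1=F (e.g. h=2, u=3), B2=S (e.g. h=2, u=8), B2=E (e.g. h=2, u=3)

Answer: B7=T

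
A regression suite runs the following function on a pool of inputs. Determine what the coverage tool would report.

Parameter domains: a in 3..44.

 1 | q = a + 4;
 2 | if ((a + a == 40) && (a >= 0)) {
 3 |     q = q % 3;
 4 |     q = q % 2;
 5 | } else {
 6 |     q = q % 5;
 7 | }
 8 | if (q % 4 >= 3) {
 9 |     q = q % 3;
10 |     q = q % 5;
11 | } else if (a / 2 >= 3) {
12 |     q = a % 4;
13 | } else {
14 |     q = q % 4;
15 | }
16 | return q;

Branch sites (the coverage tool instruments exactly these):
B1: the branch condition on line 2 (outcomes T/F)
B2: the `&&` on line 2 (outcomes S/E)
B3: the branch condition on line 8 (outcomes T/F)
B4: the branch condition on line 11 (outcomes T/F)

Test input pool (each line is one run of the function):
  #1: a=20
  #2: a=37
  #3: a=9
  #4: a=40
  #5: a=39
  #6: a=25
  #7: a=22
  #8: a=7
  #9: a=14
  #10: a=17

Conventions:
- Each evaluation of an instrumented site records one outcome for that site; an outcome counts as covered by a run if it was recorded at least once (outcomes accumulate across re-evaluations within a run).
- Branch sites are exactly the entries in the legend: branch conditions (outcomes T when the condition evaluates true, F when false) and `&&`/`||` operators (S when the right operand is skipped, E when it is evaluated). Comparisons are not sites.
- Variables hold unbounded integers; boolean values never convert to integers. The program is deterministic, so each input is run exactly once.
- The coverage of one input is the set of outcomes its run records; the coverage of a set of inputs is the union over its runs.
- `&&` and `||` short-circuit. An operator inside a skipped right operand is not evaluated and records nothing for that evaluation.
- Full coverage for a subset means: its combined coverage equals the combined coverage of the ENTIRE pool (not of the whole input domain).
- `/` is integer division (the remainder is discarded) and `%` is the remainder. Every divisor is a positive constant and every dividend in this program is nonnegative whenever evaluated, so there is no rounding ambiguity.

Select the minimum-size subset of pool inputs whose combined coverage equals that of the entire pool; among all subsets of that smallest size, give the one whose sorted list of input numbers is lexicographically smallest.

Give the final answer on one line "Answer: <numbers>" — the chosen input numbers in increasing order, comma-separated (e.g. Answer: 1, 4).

run #1 (a=20) records B1=T, B2=E, B3=F, B4=T
run #2 (a=37) records B1=F, B2=S, B3=F, B4=T
run #3 (a=9) records B1=F, B2=S, B3=T
run #4 (a=40) records B1=F, B2=S, B3=F, B4=T
run #5 (a=39) records B1=F, B2=S, B3=T
run #6 (a=25) records B1=F, B2=S, B3=F, B4=T
run #7 (a=22) records B1=F, B2=S, B3=F, B4=T
run #8 (a=7) records B1=F, B2=S, B3=F, B4=T
run #9 (a=14) records B1=F, B2=S, B3=T
run #10 (a=17) records B1=F, B2=S, B3=F, B4=T
the full pool covers 7 outcomes: B1=T, B1=F, B2=S, B2=E, B3=T, B3=F, B4=T
size 1 is not enough: best union over all size-1 subsets is 4/7
size 2: inputs {1, 3} cover all 7 outcomes, and no lexicographically smaller subset of this size does

Answer: 1, 3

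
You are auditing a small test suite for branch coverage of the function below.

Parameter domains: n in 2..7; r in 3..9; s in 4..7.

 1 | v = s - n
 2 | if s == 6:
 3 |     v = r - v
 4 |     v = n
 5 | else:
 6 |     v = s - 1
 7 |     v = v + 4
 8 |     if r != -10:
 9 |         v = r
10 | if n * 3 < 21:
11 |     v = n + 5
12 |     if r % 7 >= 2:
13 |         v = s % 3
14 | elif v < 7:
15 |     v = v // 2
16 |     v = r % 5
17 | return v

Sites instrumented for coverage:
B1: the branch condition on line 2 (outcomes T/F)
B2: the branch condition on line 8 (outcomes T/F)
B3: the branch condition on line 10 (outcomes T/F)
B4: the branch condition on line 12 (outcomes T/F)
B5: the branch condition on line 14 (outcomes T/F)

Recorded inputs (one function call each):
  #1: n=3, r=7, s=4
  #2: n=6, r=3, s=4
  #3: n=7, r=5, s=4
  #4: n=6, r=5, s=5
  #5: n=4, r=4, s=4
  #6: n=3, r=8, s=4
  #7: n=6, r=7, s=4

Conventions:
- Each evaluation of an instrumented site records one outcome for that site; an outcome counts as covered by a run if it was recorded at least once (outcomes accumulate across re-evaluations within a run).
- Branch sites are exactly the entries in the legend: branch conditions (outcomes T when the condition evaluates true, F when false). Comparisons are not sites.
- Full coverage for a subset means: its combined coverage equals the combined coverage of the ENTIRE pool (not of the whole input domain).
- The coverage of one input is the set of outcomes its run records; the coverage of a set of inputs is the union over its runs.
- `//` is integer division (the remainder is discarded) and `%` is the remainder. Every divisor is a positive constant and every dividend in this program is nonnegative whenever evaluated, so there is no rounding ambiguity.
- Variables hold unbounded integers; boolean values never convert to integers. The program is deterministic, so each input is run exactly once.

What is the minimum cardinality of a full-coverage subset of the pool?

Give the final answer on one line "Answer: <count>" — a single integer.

input #1, n=3, r=7, s=4: outcomes B1=F, B2=T, B3=T, B4=F
input #2, n=6, r=3, s=4: outcomes B1=F, B2=T, B3=T, B4=T
input #3, n=7, r=5, s=4: outcomes B1=F, B2=T, B3=F, B5=T
input #4, n=6, r=5, s=5: outcomes B1=F, B2=T, B3=T, B4=T
input #5, n=4, r=4, s=4: outcomes B1=F, B2=T, B3=T, B4=T
input #6, n=3, r=8, s=4: outcomes B1=F, B2=T, B3=T, B4=F
input #7, n=6, r=7, s=4: outcomes B1=F, B2=T, B3=T, B4=F
union over all inputs: B1=F, B2=T, B3=T, B3=F, B4=T, B4=F, B5=T (7 outcomes)
checked all size-1 subsets: none covers 7 outcomes (max 4/7)
checked all size-2 subsets: none covers 7 outcomes (max 6/7)
size 3: inputs {1, 2, 3} cover all 7 outcomes, and no lexicographically smaller subset of this size does

Answer: 3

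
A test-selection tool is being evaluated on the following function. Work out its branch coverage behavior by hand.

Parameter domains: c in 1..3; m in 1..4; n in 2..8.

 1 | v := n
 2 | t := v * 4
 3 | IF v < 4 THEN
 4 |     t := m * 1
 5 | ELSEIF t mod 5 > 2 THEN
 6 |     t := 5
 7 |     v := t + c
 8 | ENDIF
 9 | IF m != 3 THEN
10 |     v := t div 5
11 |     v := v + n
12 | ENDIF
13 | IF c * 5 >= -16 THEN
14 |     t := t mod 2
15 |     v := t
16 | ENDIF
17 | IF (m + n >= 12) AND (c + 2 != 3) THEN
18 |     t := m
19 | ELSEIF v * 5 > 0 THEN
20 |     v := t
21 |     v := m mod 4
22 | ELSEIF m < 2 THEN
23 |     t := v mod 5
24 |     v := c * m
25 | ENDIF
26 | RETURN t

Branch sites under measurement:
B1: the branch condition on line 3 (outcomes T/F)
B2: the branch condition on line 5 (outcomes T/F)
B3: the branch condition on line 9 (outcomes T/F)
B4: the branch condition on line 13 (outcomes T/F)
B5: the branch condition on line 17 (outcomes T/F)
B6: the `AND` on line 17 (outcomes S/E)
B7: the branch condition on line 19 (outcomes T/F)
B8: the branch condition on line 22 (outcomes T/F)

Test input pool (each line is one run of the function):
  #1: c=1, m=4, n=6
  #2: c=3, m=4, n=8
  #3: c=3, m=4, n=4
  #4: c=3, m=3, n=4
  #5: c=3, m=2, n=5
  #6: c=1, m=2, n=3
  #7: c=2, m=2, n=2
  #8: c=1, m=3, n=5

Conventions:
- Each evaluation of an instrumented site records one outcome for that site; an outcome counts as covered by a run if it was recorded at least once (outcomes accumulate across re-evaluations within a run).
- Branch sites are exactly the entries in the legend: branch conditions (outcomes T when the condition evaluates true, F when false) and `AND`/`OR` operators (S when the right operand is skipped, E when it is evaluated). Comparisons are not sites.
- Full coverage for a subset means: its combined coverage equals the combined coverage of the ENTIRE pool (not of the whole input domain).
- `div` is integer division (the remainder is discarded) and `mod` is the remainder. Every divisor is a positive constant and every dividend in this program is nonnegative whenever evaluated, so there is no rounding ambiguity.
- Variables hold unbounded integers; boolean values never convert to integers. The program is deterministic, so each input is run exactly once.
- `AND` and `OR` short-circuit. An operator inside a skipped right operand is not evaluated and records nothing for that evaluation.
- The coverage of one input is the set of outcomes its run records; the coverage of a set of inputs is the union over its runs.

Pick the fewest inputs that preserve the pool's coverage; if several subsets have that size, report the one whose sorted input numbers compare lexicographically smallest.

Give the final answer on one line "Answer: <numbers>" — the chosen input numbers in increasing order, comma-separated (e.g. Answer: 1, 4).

input #1 (c=1, m=4, n=6): covers B1=F, B2=T, B3=T, B4=T, B5=F, B6=S, B7=T
input #2 (c=3, m=4, n=8): covers B1=F, B2=F, B3=T, B4=T, B5=T, B6=E
input #3 (c=3, m=4, n=4): covers B1=F, B2=F, B3=T, B4=T, B5=F, B6=S, B7=F, B8=F
input #4 (c=3, m=3, n=4): covers B1=F, B2=F, B3=F, B4=T, B5=F, B6=S, B7=F, B8=F
input #5 (c=3, m=2, n=5): covers B1=F, B2=F, B3=T, B4=T, B5=F, B6=S, B7=F, B8=F
input #6 (c=1, m=2, n=3): covers B1=T, B3=T, B4=T, B5=F, B6=S, B7=F, B8=F
input #7 (c=2, m=2, n=2): covers B1=T, B3=T, B4=T, B5=F, B6=S, B7=F, B8=F
input #8 (c=1, m=3, n=5): covers B1=F, B2=F, B3=F, B4=T, B5=F, B6=S, B7=F, B8=F
union over all inputs: B1=T, B1=F, B2=T, B2=F, B3=T, B3=F, B4=T, B5=T, B5=F, B6=S, B6=E, B7=T, B7=F, B8=F (14 outcomes)
size 1 is not enough: best union over all size-1 subsets is 8/14
size 2 is not enough: best union over all size-2 subsets is 11/14
size 3 is not enough: best union over all size-3 subsets is 13/14
inputs {1, 2, 4, 6} (size 4) cover everything; no size-4 subset with a lexicographically smaller index list covers all 14

Answer: 1, 2, 4, 6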